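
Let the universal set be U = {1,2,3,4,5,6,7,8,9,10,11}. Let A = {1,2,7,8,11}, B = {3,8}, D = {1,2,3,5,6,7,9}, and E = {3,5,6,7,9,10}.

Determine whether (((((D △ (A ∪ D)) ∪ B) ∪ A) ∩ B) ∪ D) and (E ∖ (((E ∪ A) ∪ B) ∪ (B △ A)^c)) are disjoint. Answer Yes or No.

Yes

A ∪ D = {1,2,3,5,6,7,8,9,11}
D △ (A ∪ D) = {8,11}
(D △ (A ∪ D)) ∪ B = {3,8,11}
((D △ (A ∪ D)) ∪ B) ∪ A = {1,2,3,7,8,11}
(((D △ (A ∪ D)) ∪ B) ∪ A) ∩ B = {3,8}
((((D △ (A ∪ D)) ∪ B) ∪ A) ∩ B) ∪ D = {1,2,3,5,6,7,8,9}
E ∪ A = {1,2,3,5,6,7,8,9,10,11}
(E ∪ A) ∪ B = {1,2,3,5,6,7,8,9,10,11}
B △ A = {1,2,3,7,11}
(B △ A)^c = {4,5,6,8,9,10}
((E ∪ A) ∪ B) ∪ (B △ A)^c = {1,2,3,4,5,6,7,8,9,10,11}
E ∖ (((E ∪ A) ∪ B) ∪ (B △ A)^c) = {}
{1,2,3,5,6,7,8,9} and {} share no elements.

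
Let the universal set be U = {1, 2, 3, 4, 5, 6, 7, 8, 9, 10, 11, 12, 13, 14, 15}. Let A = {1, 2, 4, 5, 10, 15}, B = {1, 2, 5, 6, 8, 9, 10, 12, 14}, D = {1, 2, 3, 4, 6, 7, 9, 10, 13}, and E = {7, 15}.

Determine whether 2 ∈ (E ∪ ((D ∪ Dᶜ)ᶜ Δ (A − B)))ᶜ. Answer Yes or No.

2 ∈ D, so 2 ∉ Dᶜ
2 ∈ D and 2 ∉ Dᶜ, so 2 ∈ D ∪ Dᶜ
2 ∉ (D ∪ Dᶜ)ᶜ since 2 ∈ (D ∪ Dᶜ)
2 ∈ A and 2 ∈ B, so 2 ∉ A − B
2 ∉ (D ∪ Dᶜ)ᶜ and 2 ∉ (A − B), so 2 ∉ (D ∪ Dᶜ)ᶜ Δ (A − B)
2 ∉ E and 2 ∉ ((D ∪ Dᶜ)ᶜ Δ (A − B)), so 2 ∉ E ∪ ((D ∪ Dᶜ)ᶜ Δ (A − B))
2 ∈ (E ∪ ((D ∪ Dᶜ)ᶜ Δ (A − B)))ᶜ since 2 ∉ (E ∪ ((D ∪ Dᶜ)ᶜ Δ (A − B)))

Yes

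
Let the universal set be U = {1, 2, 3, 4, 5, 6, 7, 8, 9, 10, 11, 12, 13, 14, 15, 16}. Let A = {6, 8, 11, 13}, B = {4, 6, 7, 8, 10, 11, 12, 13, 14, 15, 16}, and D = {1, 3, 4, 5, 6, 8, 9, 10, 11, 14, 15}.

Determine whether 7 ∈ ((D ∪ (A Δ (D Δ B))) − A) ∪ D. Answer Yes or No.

Yes

7 ∉ D and 7 ∈ B, so 7 ∈ D Δ B
7 ∉ A and 7 ∈ (D Δ B), so 7 ∈ A Δ (D Δ B)
7 ∉ D and 7 ∈ (A Δ (D Δ B)), so 7 ∈ D ∪ (A Δ (D Δ B))
7 ∈ (D ∪ (A Δ (D Δ B))) and 7 ∉ A, so 7 ∈ (D ∪ (A Δ (D Δ B))) − A
7 ∈ ((D ∪ (A Δ (D Δ B))) − A) and 7 ∉ D, so 7 ∈ ((D ∪ (A Δ (D Δ B))) − A) ∪ D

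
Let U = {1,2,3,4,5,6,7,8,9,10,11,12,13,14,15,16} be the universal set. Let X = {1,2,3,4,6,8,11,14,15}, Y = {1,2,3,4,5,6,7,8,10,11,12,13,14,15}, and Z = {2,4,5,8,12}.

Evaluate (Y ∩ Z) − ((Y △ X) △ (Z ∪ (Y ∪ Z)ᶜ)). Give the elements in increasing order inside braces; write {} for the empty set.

{5,12}

Y ∩ Z = {2,4,5,8,12}
Y △ X = {5,7,10,12,13}
Y ∪ Z = {1,2,3,4,5,6,7,8,10,11,12,13,14,15}
(Y ∪ Z)ᶜ = {9,16}
Z ∪ (Y ∪ Z)ᶜ = {2,4,5,8,9,12,16}
(Y △ X) △ (Z ∪ (Y ∪ Z)ᶜ) = {2,4,7,8,9,10,13,16}
(Y ∩ Z) − ((Y △ X) △ (Z ∪ (Y ∪ Z)ᶜ)) = {5,12}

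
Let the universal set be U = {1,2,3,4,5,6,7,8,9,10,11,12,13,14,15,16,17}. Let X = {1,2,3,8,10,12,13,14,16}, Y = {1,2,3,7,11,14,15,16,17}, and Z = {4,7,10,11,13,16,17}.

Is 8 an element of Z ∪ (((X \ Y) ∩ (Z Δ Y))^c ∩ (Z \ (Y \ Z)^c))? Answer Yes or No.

No

8 ∈ X and 8 ∉ Y, so 8 ∈ X \ Y
8 ∉ Z and 8 ∉ Y, so 8 ∉ Z Δ Y
8 ∈ (X \ Y) and 8 ∉ (Z Δ Y), so 8 ∉ (X \ Y) ∩ (Z Δ Y)
8 ∈ ((X \ Y) ∩ (Z Δ Y))^c since 8 ∉ ((X \ Y) ∩ (Z Δ Y))
8 ∉ Y and 8 ∉ Z, so 8 ∉ Y \ Z
8 ∈ (Y \ Z)^c since 8 ∉ (Y \ Z)
8 ∉ Z and 8 ∈ (Y \ Z)^c, so 8 ∉ Z \ (Y \ Z)^c
8 ∈ ((X \ Y) ∩ (Z Δ Y))^c and 8 ∉ (Z \ (Y \ Z)^c), so 8 ∉ ((X \ Y) ∩ (Z Δ Y))^c ∩ (Z \ (Y \ Z)^c)
8 ∉ Z and 8 ∉ (((X \ Y) ∩ (Z Δ Y))^c ∩ (Z \ (Y \ Z)^c)), so 8 ∉ Z ∪ (((X \ Y) ∩ (Z Δ Y))^c ∩ (Z \ (Y \ Z)^c))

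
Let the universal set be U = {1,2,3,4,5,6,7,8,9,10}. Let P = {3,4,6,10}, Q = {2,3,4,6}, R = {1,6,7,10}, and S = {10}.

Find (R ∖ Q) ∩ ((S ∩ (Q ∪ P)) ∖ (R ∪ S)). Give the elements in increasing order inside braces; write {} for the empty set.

R ∖ Q = {1,7,10}
Q ∪ P = {2,3,4,6,10}
S ∩ (Q ∪ P) = {10}
R ∪ S = {1,6,7,10}
(S ∩ (Q ∪ P)) ∖ (R ∪ S) = {}
(R ∖ Q) ∩ ((S ∩ (Q ∪ P)) ∖ (R ∪ S)) = {}

{}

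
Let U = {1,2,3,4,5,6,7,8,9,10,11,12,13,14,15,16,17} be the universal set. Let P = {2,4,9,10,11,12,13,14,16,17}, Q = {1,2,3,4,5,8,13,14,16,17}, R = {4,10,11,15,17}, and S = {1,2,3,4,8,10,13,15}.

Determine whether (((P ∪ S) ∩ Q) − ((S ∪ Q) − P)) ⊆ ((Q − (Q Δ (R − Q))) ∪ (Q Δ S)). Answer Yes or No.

P ∪ S = {1,2,3,4,8,9,10,11,12,13,14,15,16,17}
(P ∪ S) ∩ Q = {1,2,3,4,8,13,14,16,17}
S ∪ Q = {1,2,3,4,5,8,10,13,14,15,16,17}
(S ∪ Q) − P = {1,3,5,8,15}
((P ∪ S) ∩ Q) − ((S ∪ Q) − P) = {2,4,13,14,16,17}
R − Q = {10,11,15}
Q Δ (R − Q) = {1,2,3,4,5,8,10,11,13,14,15,16,17}
Q − (Q Δ (R − Q)) = {}
Q Δ S = {5,10,14,15,16,17}
(Q − (Q Δ (R − Q))) ∪ (Q Δ S) = {5,10,14,15,16,17}
2 ∈ ((P ∪ S) ∩ Q) − ((S ∪ Q) − P) but 2 ∉ (Q − (Q Δ (R − Q))) ∪ (Q Δ S), so the inclusion fails.

No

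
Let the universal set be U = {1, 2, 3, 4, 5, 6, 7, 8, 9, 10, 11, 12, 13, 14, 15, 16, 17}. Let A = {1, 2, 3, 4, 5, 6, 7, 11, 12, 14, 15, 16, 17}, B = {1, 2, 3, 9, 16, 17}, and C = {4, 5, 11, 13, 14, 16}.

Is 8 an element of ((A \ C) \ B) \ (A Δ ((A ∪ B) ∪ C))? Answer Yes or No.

8 ∉ A and 8 ∉ C, so 8 ∉ A \ C
8 ∉ (A \ C) and 8 ∉ B, so 8 ∉ (A \ C) \ B
8 ∉ A and 8 ∉ B, so 8 ∉ A ∪ B
8 ∉ (A ∪ B) and 8 ∉ C, so 8 ∉ (A ∪ B) ∪ C
8 ∉ A and 8 ∉ ((A ∪ B) ∪ C), so 8 ∉ A Δ ((A ∪ B) ∪ C)
8 ∉ ((A \ C) \ B) and 8 ∉ (A Δ ((A ∪ B) ∪ C)), so 8 ∉ ((A \ C) \ B) \ (A Δ ((A ∪ B) ∪ C))

No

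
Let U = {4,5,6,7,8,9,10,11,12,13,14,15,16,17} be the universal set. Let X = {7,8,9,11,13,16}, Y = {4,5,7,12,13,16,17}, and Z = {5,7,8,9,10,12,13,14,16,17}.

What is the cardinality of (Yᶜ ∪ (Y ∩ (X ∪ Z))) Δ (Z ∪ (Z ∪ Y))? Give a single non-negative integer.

4

Yᶜ = {6,8,9,10,11,14,15}
X ∪ Z = {5,7,8,9,10,11,12,13,14,16,17}
Y ∩ (X ∪ Z) = {5,7,12,13,16,17}
Yᶜ ∪ (Y ∩ (X ∪ Z)) = {5,6,7,8,9,10,11,12,13,14,15,16,17}
Z ∪ Y = {4,5,7,8,9,10,12,13,14,16,17}
Z ∪ (Z ∪ Y) = {4,5,7,8,9,10,12,13,14,16,17}
(Yᶜ ∪ (Y ∩ (X ∪ Z))) Δ (Z ∪ (Z ∪ Y)) = {4,6,11,15}
|(Yᶜ ∪ (Y ∩ (X ∪ Z))) Δ (Z ∪ (Z ∪ Y))| = 4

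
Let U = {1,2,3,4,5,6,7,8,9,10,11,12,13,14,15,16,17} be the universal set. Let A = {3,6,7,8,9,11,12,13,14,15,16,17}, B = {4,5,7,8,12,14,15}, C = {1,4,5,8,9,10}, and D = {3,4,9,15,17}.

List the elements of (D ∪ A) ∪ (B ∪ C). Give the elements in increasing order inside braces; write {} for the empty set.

D ∪ A = {3,4,6,7,8,9,11,12,13,14,15,16,17}
B ∪ C = {1,4,5,7,8,9,10,12,14,15}
(D ∪ A) ∪ (B ∪ C) = {1,3,4,5,6,7,8,9,10,11,12,13,14,15,16,17}

{1,3,4,5,6,7,8,9,10,11,12,13,14,15,16,17}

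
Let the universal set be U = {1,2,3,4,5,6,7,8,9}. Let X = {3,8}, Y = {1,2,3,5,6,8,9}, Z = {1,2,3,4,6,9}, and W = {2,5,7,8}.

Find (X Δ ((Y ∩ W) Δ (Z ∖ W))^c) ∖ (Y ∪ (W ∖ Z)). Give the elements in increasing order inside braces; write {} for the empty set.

{}

Y ∩ W = {2,5,8}
Z ∖ W = {1,3,4,6,9}
(Y ∩ W) Δ (Z ∖ W) = {1,2,3,4,5,6,8,9}
((Y ∩ W) Δ (Z ∖ W))^c = {7}
X Δ ((Y ∩ W) Δ (Z ∖ W))^c = {3,7,8}
W ∖ Z = {5,7,8}
Y ∪ (W ∖ Z) = {1,2,3,5,6,7,8,9}
(X Δ ((Y ∩ W) Δ (Z ∖ W))^c) ∖ (Y ∪ (W ∖ Z)) = {}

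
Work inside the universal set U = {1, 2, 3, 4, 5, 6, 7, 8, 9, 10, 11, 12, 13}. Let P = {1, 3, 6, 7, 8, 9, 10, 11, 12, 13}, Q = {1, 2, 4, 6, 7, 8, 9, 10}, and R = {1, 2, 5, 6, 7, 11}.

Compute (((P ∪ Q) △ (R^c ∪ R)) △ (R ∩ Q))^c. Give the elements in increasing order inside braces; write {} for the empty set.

P ∪ Q = {1, 2, 3, 4, 6, 7, 8, 9, 10, 11, 12, 13}
R^c = {3, 4, 8, 9, 10, 12, 13}
R^c ∪ R = {1, 2, 3, 4, 5, 6, 7, 8, 9, 10, 11, 12, 13}
(P ∪ Q) △ (R^c ∪ R) = {5}
R ∩ Q = {1, 2, 6, 7}
((P ∪ Q) △ (R^c ∪ R)) △ (R ∩ Q) = {1, 2, 5, 6, 7}
(((P ∪ Q) △ (R^c ∪ R)) △ (R ∩ Q))^c = {3, 4, 8, 9, 10, 11, 12, 13}

{3, 4, 8, 9, 10, 11, 12, 13}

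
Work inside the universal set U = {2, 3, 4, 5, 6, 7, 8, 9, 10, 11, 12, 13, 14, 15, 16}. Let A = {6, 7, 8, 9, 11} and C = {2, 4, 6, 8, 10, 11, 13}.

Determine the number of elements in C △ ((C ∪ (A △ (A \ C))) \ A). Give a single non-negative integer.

A \ C = {7, 9}
A △ (A \ C) = {6, 8, 11}
C ∪ (A △ (A \ C)) = {2, 4, 6, 8, 10, 11, 13}
(C ∪ (A △ (A \ C))) \ A = {2, 4, 10, 13}
C △ ((C ∪ (A △ (A \ C))) \ A) = {6, 8, 11}
|C △ ((C ∪ (A △ (A \ C))) \ A)| = 3

3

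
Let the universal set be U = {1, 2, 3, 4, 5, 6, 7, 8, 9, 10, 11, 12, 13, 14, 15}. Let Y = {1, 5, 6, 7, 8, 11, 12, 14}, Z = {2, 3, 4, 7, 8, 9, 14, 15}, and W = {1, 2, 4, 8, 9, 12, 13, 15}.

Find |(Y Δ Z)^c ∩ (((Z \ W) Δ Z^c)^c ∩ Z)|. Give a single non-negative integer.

Y Δ Z = {1, 2, 3, 4, 5, 6, 9, 11, 12, 15}
(Y Δ Z)^c = {7, 8, 10, 13, 14}
Z \ W = {3, 7, 14}
Z^c = {1, 5, 6, 10, 11, 12, 13}
(Z \ W) Δ Z^c = {1, 3, 5, 6, 7, 10, 11, 12, 13, 14}
((Z \ W) Δ Z^c)^c = {2, 4, 8, 9, 15}
((Z \ W) Δ Z^c)^c ∩ Z = {2, 4, 8, 9, 15}
(Y Δ Z)^c ∩ (((Z \ W) Δ Z^c)^c ∩ Z) = {8}
|(Y Δ Z)^c ∩ (((Z \ W) Δ Z^c)^c ∩ Z)| = 1

1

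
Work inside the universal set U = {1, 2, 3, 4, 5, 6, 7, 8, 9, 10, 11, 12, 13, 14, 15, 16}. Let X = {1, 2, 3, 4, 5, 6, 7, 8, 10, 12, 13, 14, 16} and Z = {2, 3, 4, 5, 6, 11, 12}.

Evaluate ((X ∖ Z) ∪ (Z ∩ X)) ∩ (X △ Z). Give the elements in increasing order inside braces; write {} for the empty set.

X ∖ Z = {1, 7, 8, 10, 13, 14, 16}
Z ∩ X = {2, 3, 4, 5, 6, 12}
(X ∖ Z) ∪ (Z ∩ X) = {1, 2, 3, 4, 5, 6, 7, 8, 10, 12, 13, 14, 16}
X △ Z = {1, 7, 8, 10, 11, 13, 14, 16}
((X ∖ Z) ∪ (Z ∩ X)) ∩ (X △ Z) = {1, 7, 8, 10, 13, 14, 16}

{1, 7, 8, 10, 13, 14, 16}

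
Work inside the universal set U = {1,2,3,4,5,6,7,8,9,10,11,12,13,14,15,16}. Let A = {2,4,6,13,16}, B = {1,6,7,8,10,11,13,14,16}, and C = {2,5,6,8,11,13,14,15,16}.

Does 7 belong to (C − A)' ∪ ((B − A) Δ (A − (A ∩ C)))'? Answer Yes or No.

Yes

7 ∉ C and 7 ∉ A, so 7 ∉ C − A
7 ∈ (C − A)' since 7 ∉ (C − A)
7 ∈ B and 7 ∉ A, so 7 ∈ B − A
7 ∉ A and 7 ∉ C, so 7 ∉ A ∩ C
7 ∉ A and 7 ∉ (A ∩ C), so 7 ∉ A − (A ∩ C)
7 ∈ (B − A) and 7 ∉ (A − (A ∩ C)), so 7 ∈ (B − A) Δ (A − (A ∩ C))
7 ∉ ((B − A) Δ (A − (A ∩ C)))' since 7 ∈ ((B − A) Δ (A − (A ∩ C)))
7 ∈ (C − A)' and 7 ∉ ((B − A) Δ (A − (A ∩ C)))', so 7 ∈ (C − A)' ∪ ((B − A) Δ (A − (A ∩ C)))'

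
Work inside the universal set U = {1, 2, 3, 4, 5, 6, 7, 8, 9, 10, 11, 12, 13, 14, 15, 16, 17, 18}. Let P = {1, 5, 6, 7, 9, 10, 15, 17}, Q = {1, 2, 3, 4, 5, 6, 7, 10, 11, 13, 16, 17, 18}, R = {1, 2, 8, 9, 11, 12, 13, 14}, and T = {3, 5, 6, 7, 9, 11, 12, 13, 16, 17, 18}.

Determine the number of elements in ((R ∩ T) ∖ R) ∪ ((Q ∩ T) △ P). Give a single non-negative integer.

R ∩ T = {9, 11, 12, 13}
(R ∩ T) ∖ R = {}
Q ∩ T = {3, 5, 6, 7, 11, 13, 16, 17, 18}
(Q ∩ T) △ P = {1, 3, 9, 10, 11, 13, 15, 16, 18}
((R ∩ T) ∖ R) ∪ ((Q ∩ T) △ P) = {1, 3, 9, 10, 11, 13, 15, 16, 18}
|((R ∩ T) ∖ R) ∪ ((Q ∩ T) △ P)| = 9

9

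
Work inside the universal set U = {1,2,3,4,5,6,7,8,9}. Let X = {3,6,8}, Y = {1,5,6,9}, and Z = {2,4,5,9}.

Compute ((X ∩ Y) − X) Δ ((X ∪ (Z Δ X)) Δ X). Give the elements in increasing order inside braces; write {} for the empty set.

{2,4,5,9}

X ∩ Y = {6}
(X ∩ Y) − X = {}
Z Δ X = {2,3,4,5,6,8,9}
X ∪ (Z Δ X) = {2,3,4,5,6,8,9}
(X ∪ (Z Δ X)) Δ X = {2,4,5,9}
((X ∩ Y) − X) Δ ((X ∪ (Z Δ X)) Δ X) = {2,4,5,9}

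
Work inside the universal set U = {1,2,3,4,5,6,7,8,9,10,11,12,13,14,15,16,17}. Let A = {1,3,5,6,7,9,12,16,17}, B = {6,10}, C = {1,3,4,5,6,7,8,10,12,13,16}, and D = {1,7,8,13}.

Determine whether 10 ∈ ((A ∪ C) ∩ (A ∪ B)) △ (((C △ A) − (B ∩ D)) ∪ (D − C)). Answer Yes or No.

No

10 ∉ A and 10 ∈ C, so 10 ∈ A ∪ C
10 ∉ A and 10 ∈ B, so 10 ∈ A ∪ B
10 ∈ (A ∪ C) and 10 ∈ (A ∪ B), so 10 ∈ (A ∪ C) ∩ (A ∪ B)
10 ∈ C and 10 ∉ A, so 10 ∈ C △ A
10 ∈ B and 10 ∉ D, so 10 ∉ B ∩ D
10 ∈ (C △ A) and 10 ∉ (B ∩ D), so 10 ∈ (C △ A) − (B ∩ D)
10 ∉ D and 10 ∈ C, so 10 ∉ D − C
10 ∈ ((C △ A) − (B ∩ D)) and 10 ∉ (D − C), so 10 ∈ ((C △ A) − (B ∩ D)) ∪ (D − C)
10 ∈ ((A ∪ C) ∩ (A ∪ B)) and 10 ∈ (((C △ A) − (B ∩ D)) ∪ (D − C)), so 10 ∉ ((A ∪ C) ∩ (A ∪ B)) △ (((C △ A) − (B ∩ D)) ∪ (D − C))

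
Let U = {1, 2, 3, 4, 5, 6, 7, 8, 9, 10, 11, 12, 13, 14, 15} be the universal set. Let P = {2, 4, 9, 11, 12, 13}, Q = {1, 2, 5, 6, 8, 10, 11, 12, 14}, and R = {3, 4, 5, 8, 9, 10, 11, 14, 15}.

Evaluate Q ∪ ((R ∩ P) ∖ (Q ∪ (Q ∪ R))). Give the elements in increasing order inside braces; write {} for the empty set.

{1, 2, 5, 6, 8, 10, 11, 12, 14}

R ∩ P = {4, 9, 11}
Q ∪ R = {1, 2, 3, 4, 5, 6, 8, 9, 10, 11, 12, 14, 15}
Q ∪ (Q ∪ R) = {1, 2, 3, 4, 5, 6, 8, 9, 10, 11, 12, 14, 15}
(R ∩ P) ∖ (Q ∪ (Q ∪ R)) = {}
Q ∪ ((R ∩ P) ∖ (Q ∪ (Q ∪ R))) = {1, 2, 5, 6, 8, 10, 11, 12, 14}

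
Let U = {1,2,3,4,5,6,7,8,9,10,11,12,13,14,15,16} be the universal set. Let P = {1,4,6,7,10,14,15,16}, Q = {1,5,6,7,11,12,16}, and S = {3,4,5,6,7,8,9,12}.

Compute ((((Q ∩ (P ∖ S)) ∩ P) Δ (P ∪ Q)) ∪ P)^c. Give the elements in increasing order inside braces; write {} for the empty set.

{2,3,8,9,13}

P ∖ S = {1,10,14,15,16}
Q ∩ (P ∖ S) = {1,16}
(Q ∩ (P ∖ S)) ∩ P = {1,16}
P ∪ Q = {1,4,5,6,7,10,11,12,14,15,16}
((Q ∩ (P ∖ S)) ∩ P) Δ (P ∪ Q) = {4,5,6,7,10,11,12,14,15}
(((Q ∩ (P ∖ S)) ∩ P) Δ (P ∪ Q)) ∪ P = {1,4,5,6,7,10,11,12,14,15,16}
((((Q ∩ (P ∖ S)) ∩ P) Δ (P ∪ Q)) ∪ P)^c = {2,3,8,9,13}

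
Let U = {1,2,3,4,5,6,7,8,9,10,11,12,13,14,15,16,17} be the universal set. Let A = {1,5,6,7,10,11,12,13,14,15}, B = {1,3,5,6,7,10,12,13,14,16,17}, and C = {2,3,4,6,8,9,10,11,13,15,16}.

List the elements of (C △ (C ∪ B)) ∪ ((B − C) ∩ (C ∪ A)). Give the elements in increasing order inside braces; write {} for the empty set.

C ∪ B = {1,2,3,4,5,6,7,8,9,10,11,12,13,14,15,16,17}
C △ (C ∪ B) = {1,5,7,12,14,17}
B − C = {1,5,7,12,14,17}
C ∪ A = {1,2,3,4,5,6,7,8,9,10,11,12,13,14,15,16}
(B − C) ∩ (C ∪ A) = {1,5,7,12,14}
(C △ (C ∪ B)) ∪ ((B − C) ∩ (C ∪ A)) = {1,5,7,12,14,17}

{1,5,7,12,14,17}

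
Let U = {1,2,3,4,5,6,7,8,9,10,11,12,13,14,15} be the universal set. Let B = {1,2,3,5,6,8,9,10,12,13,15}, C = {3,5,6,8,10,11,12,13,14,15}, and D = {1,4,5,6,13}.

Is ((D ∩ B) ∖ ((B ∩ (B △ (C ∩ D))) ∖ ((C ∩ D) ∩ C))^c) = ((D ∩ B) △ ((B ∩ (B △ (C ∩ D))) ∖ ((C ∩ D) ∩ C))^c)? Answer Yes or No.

No

D ∩ B = {1,5,6,13}
C ∩ D = {5,6,13}
B △ (C ∩ D) = {1,2,3,8,9,10,12,15}
B ∩ (B △ (C ∩ D)) = {1,2,3,8,9,10,12,15}
(C ∩ D) ∩ C = {5,6,13}
(B ∩ (B △ (C ∩ D))) ∖ ((C ∩ D) ∩ C) = {1,2,3,8,9,10,12,15}
((B ∩ (B △ (C ∩ D))) ∖ ((C ∩ D) ∩ C))^c = {4,5,6,7,11,13,14}
(D ∩ B) ∖ ((B ∩ (B △ (C ∩ D))) ∖ ((C ∩ D) ∩ C))^c = {1}
(D ∩ B) △ ((B ∩ (B △ (C ∩ D))) ∖ ((C ∩ D) ∩ C))^c = {1,4,7,11,14}
4 ∈ (D ∩ B) △ ((B ∩ (B △ (C ∩ D))) ∖ ((C ∩ D) ∩ C))^c but 4 ∉ (D ∩ B) ∖ ((B ∩ (B △ (C ∩ D))) ∖ ((C ∩ D) ∩ C))^c, so they differ.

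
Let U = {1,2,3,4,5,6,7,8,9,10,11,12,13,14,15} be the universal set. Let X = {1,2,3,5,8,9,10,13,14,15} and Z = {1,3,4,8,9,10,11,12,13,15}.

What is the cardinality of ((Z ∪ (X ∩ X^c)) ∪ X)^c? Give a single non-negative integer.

X^c = {4,6,7,11,12}
X ∩ X^c = {}
Z ∪ (X ∩ X^c) = {1,3,4,8,9,10,11,12,13,15}
(Z ∪ (X ∩ X^c)) ∪ X = {1,2,3,4,5,8,9,10,11,12,13,14,15}
((Z ∪ (X ∩ X^c)) ∪ X)^c = {6,7}
|((Z ∪ (X ∩ X^c)) ∪ X)^c| = 2

2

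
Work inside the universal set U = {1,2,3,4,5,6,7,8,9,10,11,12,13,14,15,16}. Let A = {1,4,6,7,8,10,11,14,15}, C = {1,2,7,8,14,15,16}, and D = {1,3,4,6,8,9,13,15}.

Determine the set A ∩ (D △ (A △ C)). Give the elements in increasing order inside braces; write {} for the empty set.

A △ C = {2,4,6,10,11,16}
D △ (A △ C) = {1,2,3,8,9,10,11,13,15,16}
A ∩ (D △ (A △ C)) = {1,8,10,11,15}

{1,8,10,11,15}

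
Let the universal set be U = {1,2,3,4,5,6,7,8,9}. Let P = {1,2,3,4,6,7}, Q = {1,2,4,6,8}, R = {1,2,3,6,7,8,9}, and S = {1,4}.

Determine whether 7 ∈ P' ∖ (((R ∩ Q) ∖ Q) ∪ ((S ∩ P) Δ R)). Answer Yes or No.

No

7 ∈ P, so 7 ∉ P'
7 ∈ R and 7 ∉ Q, so 7 ∉ R ∩ Q
7 ∉ (R ∩ Q) and 7 ∉ Q, so 7 ∉ (R ∩ Q) ∖ Q
7 ∉ S and 7 ∈ P, so 7 ∉ S ∩ P
7 ∉ (S ∩ P) and 7 ∈ R, so 7 ∈ (S ∩ P) Δ R
7 ∉ ((R ∩ Q) ∖ Q) and 7 ∈ ((S ∩ P) Δ R), so 7 ∈ ((R ∩ Q) ∖ Q) ∪ ((S ∩ P) Δ R)
7 ∉ P' and 7 ∈ (((R ∩ Q) ∖ Q) ∪ ((S ∩ P) Δ R)), so 7 ∉ P' ∖ (((R ∩ Q) ∖ Q) ∪ ((S ∩ P) Δ R))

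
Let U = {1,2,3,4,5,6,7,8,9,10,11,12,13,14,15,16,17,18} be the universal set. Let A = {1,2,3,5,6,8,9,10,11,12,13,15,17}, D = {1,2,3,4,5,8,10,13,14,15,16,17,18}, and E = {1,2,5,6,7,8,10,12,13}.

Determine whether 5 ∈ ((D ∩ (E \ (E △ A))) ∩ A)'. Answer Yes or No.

No

5 ∈ E and 5 ∈ A, so 5 ∉ E △ A
5 ∈ E and 5 ∉ (E △ A), so 5 ∈ E \ (E △ A)
5 ∈ D and 5 ∈ (E \ (E △ A)), so 5 ∈ D ∩ (E \ (E △ A))
5 ∈ (D ∩ (E \ (E △ A))) and 5 ∈ A, so 5 ∈ (D ∩ (E \ (E △ A))) ∩ A
5 ∉ ((D ∩ (E \ (E △ A))) ∩ A)' since 5 ∈ ((D ∩ (E \ (E △ A))) ∩ A)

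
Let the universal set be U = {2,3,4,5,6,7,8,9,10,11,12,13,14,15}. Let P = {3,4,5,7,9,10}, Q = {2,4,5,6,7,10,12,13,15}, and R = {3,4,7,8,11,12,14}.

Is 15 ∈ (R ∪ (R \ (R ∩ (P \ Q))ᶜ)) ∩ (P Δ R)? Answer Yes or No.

No

15 ∉ P and 15 ∈ Q, so 15 ∉ P \ Q
15 ∉ R and 15 ∉ (P \ Q), so 15 ∉ R ∩ (P \ Q)
15 ∈ (R ∩ (P \ Q))ᶜ since 15 ∉ (R ∩ (P \ Q))
15 ∉ R and 15 ∈ (R ∩ (P \ Q))ᶜ, so 15 ∉ R \ (R ∩ (P \ Q))ᶜ
15 ∉ R and 15 ∉ (R \ (R ∩ (P \ Q))ᶜ), so 15 ∉ R ∪ (R \ (R ∩ (P \ Q))ᶜ)
15 ∉ P and 15 ∉ R, so 15 ∉ P Δ R
15 ∉ (R ∪ (R \ (R ∩ (P \ Q))ᶜ)) and 15 ∉ (P Δ R), so 15 ∉ (R ∪ (R \ (R ∩ (P \ Q))ᶜ)) ∩ (P Δ R)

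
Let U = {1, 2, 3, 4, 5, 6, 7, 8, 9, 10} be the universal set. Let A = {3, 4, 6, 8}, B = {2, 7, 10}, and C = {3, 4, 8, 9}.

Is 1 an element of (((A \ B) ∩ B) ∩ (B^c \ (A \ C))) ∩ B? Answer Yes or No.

1 ∉ A and 1 ∉ B, so 1 ∉ A \ B
1 ∉ (A \ B) and 1 ∉ B, so 1 ∉ (A \ B) ∩ B
1 ∉ B, so 1 ∈ B^c
1 ∉ A and 1 ∉ C, so 1 ∉ A \ C
1 ∈ B^c and 1 ∉ (A \ C), so 1 ∈ B^c \ (A \ C)
1 ∉ ((A \ B) ∩ B) and 1 ∈ (B^c \ (A \ C)), so 1 ∉ ((A \ B) ∩ B) ∩ (B^c \ (A \ C))
1 ∉ (((A \ B) ∩ B) ∩ (B^c \ (A \ C))) and 1 ∉ B, so 1 ∉ (((A \ B) ∩ B) ∩ (B^c \ (A \ C))) ∩ B

No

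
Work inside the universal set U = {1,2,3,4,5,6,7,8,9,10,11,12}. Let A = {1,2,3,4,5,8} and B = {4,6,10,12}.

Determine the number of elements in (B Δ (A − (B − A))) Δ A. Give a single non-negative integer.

4

B − A = {6,10,12}
A − (B − A) = {1,2,3,4,5,8}
B Δ (A − (B − A)) = {1,2,3,5,6,8,10,12}
(B Δ (A − (B − A))) Δ A = {4,6,10,12}
|(B Δ (A − (B − A))) Δ A| = 4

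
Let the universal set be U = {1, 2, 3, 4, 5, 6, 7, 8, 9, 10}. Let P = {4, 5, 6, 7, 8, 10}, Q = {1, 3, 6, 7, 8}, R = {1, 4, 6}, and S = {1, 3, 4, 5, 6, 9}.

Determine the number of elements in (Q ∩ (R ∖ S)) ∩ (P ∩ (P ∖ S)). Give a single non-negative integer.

0

R ∖ S = {}
Q ∩ (R ∖ S) = {}
P ∖ S = {7, 8, 10}
P ∩ (P ∖ S) = {7, 8, 10}
(Q ∩ (R ∖ S)) ∩ (P ∩ (P ∖ S)) = {}
|(Q ∩ (R ∖ S)) ∩ (P ∩ (P ∖ S))| = 0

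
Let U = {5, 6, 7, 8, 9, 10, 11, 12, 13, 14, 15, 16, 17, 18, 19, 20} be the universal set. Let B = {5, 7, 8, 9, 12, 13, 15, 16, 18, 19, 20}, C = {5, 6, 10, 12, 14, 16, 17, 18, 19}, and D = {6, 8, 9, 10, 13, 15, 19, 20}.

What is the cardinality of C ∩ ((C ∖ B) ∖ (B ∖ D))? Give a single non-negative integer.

C ∖ B = {6, 10, 14, 17}
B ∖ D = {5, 7, 12, 16, 18}
(C ∖ B) ∖ (B ∖ D) = {6, 10, 14, 17}
C ∩ ((C ∖ B) ∖ (B ∖ D)) = {6, 10, 14, 17}
|C ∩ ((C ∖ B) ∖ (B ∖ D))| = 4

4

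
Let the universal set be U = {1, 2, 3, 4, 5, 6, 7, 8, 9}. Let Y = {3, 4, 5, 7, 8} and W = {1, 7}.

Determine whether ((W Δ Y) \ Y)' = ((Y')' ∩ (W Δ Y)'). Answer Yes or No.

No

W Δ Y = {1, 3, 4, 5, 8}
(W Δ Y) \ Y = {1}
((W Δ Y) \ Y)' = {2, 3, 4, 5, 6, 7, 8, 9}
Y' = {1, 2, 6, 9}
(Y')' = {3, 4, 5, 7, 8}
(W Δ Y)' = {2, 6, 7, 9}
(Y')' ∩ (W Δ Y)' = {7}
2 ∈ ((W Δ Y) \ Y)' but 2 ∉ (Y')' ∩ (W Δ Y)', so they differ.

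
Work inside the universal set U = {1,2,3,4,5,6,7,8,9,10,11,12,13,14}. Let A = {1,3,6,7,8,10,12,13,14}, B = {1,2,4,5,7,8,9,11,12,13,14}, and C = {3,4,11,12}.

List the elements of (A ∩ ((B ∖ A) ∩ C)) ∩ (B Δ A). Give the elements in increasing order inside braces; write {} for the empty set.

{}

B ∖ A = {2,4,5,9,11}
(B ∖ A) ∩ C = {4,11}
A ∩ ((B ∖ A) ∩ C) = {}
B Δ A = {2,3,4,5,6,9,10,11}
(A ∩ ((B ∖ A) ∩ C)) ∩ (B Δ A) = {}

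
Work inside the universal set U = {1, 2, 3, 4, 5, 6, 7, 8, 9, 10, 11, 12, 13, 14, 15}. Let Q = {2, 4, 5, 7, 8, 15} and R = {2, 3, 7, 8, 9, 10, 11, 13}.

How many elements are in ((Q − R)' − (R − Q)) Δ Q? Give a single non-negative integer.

Q − R = {4, 5, 15}
(Q − R)' = {1, 2, 3, 6, 7, 8, 9, 10, 11, 12, 13, 14}
R − Q = {3, 9, 10, 11, 13}
(Q − R)' − (R − Q) = {1, 2, 6, 7, 8, 12, 14}
((Q − R)' − (R − Q)) Δ Q = {1, 4, 5, 6, 12, 14, 15}
|((Q − R)' − (R − Q)) Δ Q| = 7

7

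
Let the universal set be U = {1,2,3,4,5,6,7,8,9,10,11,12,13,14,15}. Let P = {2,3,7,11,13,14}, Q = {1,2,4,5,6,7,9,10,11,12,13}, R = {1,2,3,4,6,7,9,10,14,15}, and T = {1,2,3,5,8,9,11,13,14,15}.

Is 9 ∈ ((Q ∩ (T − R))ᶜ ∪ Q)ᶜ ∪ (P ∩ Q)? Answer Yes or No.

No

9 ∈ T and 9 ∈ R, so 9 ∉ T − R
9 ∈ Q and 9 ∉ (T − R), so 9 ∉ Q ∩ (T − R)
9 ∈ (Q ∩ (T − R))ᶜ since 9 ∉ (Q ∩ (T − R))
9 ∈ (Q ∩ (T − R))ᶜ and 9 ∈ Q, so 9 ∈ (Q ∩ (T − R))ᶜ ∪ Q
9 ∉ ((Q ∩ (T − R))ᶜ ∪ Q)ᶜ since 9 ∈ ((Q ∩ (T − R))ᶜ ∪ Q)
9 ∉ P and 9 ∈ Q, so 9 ∉ P ∩ Q
9 ∉ ((Q ∩ (T − R))ᶜ ∪ Q)ᶜ and 9 ∉ (P ∩ Q), so 9 ∉ ((Q ∩ (T − R))ᶜ ∪ Q)ᶜ ∪ (P ∩ Q)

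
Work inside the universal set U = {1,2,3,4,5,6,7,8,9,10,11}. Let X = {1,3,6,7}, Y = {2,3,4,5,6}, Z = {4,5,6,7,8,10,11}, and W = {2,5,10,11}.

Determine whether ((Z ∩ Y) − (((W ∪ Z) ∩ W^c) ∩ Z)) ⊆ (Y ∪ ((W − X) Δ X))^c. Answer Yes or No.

No

Z ∩ Y = {4,5,6}
W ∪ Z = {2,4,5,6,7,8,10,11}
W^c = {1,3,4,6,7,8,9}
(W ∪ Z) ∩ W^c = {4,6,7,8}
((W ∪ Z) ∩ W^c) ∩ Z = {4,6,7,8}
(Z ∩ Y) − (((W ∪ Z) ∩ W^c) ∩ Z) = {5}
W − X = {2,5,10,11}
(W − X) Δ X = {1,2,3,5,6,7,10,11}
Y ∪ ((W − X) Δ X) = {1,2,3,4,5,6,7,10,11}
(Y ∪ ((W − X) Δ X))^c = {8,9}
5 ∈ (Z ∩ Y) − (((W ∪ Z) ∩ W^c) ∩ Z) but 5 ∉ (Y ∪ ((W − X) Δ X))^c, so the inclusion fails.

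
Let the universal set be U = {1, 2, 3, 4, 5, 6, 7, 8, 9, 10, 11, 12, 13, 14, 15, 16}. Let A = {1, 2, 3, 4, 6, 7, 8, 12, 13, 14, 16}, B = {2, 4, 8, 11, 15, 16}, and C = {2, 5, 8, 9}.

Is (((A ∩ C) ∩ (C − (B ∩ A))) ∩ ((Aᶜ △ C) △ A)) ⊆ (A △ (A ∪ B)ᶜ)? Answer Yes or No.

Yes

A ∩ C = {2, 8}
B ∩ A = {2, 4, 8, 16}
C − (B ∩ A) = {5, 9}
(A ∩ C) ∩ (C − (B ∩ A)) = {}
Aᶜ = {5, 9, 10, 11, 15}
Aᶜ △ C = {2, 8, 10, 11, 15}
(Aᶜ △ C) △ A = {1, 3, 4, 6, 7, 10, 11, 12, 13, 14, 15, 16}
((A ∩ C) ∩ (C − (B ∩ A))) ∩ ((Aᶜ △ C) △ A) = {}
A ∪ B = {1, 2, 3, 4, 6, 7, 8, 11, 12, 13, 14, 15, 16}
(A ∪ B)ᶜ = {5, 9, 10}
A △ (A ∪ B)ᶜ = {1, 2, 3, 4, 5, 6, 7, 8, 9, 10, 12, 13, 14, 16}
Every element of {} is in {1, 2, 3, 4, 5, 6, 7, 8, 9, 10, 12, 13, 14, 16}, so ((A ∩ C) ∩ (C − (B ∩ A))) ∩ ((Aᶜ △ C) △ A) ⊆ A △ (A ∪ B)ᶜ.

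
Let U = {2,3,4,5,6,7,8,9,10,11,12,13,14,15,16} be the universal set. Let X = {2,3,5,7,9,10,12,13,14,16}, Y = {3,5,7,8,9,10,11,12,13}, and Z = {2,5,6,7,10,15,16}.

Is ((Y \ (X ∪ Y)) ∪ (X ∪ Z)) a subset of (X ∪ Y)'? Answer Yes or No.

No

X ∪ Y = {2,3,5,7,8,9,10,11,12,13,14,16}
Y \ (X ∪ Y) = {}
X ∪ Z = {2,3,5,6,7,9,10,12,13,14,15,16}
(Y \ (X ∪ Y)) ∪ (X ∪ Z) = {2,3,5,6,7,9,10,12,13,14,15,16}
(X ∪ Y)' = {4,6,15}
2 ∈ (Y \ (X ∪ Y)) ∪ (X ∪ Z) but 2 ∉ (X ∪ Y)', so the inclusion fails.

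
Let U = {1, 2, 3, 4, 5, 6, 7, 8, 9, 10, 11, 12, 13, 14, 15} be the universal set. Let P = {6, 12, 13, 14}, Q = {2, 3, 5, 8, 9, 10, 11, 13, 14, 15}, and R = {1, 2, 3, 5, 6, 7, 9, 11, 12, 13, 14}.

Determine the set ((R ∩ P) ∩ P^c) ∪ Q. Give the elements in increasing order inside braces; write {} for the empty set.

{2, 3, 5, 8, 9, 10, 11, 13, 14, 15}

R ∩ P = {6, 12, 13, 14}
P^c = {1, 2, 3, 4, 5, 7, 8, 9, 10, 11, 15}
(R ∩ P) ∩ P^c = {}
((R ∩ P) ∩ P^c) ∪ Q = {2, 3, 5, 8, 9, 10, 11, 13, 14, 15}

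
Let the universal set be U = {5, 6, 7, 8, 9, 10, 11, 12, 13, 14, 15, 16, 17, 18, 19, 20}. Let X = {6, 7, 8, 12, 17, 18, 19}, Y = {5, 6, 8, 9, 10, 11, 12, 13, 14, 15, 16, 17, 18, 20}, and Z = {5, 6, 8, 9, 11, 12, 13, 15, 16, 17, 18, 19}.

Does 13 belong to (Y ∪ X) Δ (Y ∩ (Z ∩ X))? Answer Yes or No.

Yes

13 ∈ Y and 13 ∉ X, so 13 ∈ Y ∪ X
13 ∈ Z and 13 ∉ X, so 13 ∉ Z ∩ X
13 ∈ Y and 13 ∉ (Z ∩ X), so 13 ∉ Y ∩ (Z ∩ X)
13 ∈ (Y ∪ X) and 13 ∉ (Y ∩ (Z ∩ X)), so 13 ∈ (Y ∪ X) Δ (Y ∩ (Z ∩ X))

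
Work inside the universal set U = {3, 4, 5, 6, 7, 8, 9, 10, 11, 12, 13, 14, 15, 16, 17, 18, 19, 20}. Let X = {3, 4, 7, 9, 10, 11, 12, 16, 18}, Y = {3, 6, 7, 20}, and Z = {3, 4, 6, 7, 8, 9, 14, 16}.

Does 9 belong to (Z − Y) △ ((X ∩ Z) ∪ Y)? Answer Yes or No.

9 ∈ Z and 9 ∉ Y, so 9 ∈ Z − Y
9 ∈ X and 9 ∈ Z, so 9 ∈ X ∩ Z
9 ∈ (X ∩ Z) and 9 ∉ Y, so 9 ∈ (X ∩ Z) ∪ Y
9 ∈ (Z − Y) and 9 ∈ ((X ∩ Z) ∪ Y), so 9 ∉ (Z − Y) △ ((X ∩ Z) ∪ Y)

No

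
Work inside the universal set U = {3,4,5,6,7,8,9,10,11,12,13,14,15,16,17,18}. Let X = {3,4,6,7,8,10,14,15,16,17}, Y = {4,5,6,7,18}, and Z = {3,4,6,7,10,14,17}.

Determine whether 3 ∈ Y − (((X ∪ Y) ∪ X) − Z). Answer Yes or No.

3 ∈ X and 3 ∉ Y, so 3 ∈ X ∪ Y
3 ∈ (X ∪ Y) and 3 ∈ X, so 3 ∈ (X ∪ Y) ∪ X
3 ∈ ((X ∪ Y) ∪ X) and 3 ∈ Z, so 3 ∉ ((X ∪ Y) ∪ X) − Z
3 ∉ Y and 3 ∉ (((X ∪ Y) ∪ X) − Z), so 3 ∉ Y − (((X ∪ Y) ∪ X) − Z)

No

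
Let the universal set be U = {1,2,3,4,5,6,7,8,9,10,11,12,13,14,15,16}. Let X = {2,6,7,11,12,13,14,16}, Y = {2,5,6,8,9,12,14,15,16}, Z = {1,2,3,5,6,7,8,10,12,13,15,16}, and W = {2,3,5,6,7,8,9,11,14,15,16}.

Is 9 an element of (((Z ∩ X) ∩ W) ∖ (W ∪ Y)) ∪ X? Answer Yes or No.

9 ∉ Z and 9 ∉ X, so 9 ∉ Z ∩ X
9 ∉ (Z ∩ X) and 9 ∈ W, so 9 ∉ (Z ∩ X) ∩ W
9 ∈ W and 9 ∈ Y, so 9 ∈ W ∪ Y
9 ∉ ((Z ∩ X) ∩ W) and 9 ∈ (W ∪ Y), so 9 ∉ ((Z ∩ X) ∩ W) ∖ (W ∪ Y)
9 ∉ (((Z ∩ X) ∩ W) ∖ (W ∪ Y)) and 9 ∉ X, so 9 ∉ (((Z ∩ X) ∩ W) ∖ (W ∪ Y)) ∪ X

No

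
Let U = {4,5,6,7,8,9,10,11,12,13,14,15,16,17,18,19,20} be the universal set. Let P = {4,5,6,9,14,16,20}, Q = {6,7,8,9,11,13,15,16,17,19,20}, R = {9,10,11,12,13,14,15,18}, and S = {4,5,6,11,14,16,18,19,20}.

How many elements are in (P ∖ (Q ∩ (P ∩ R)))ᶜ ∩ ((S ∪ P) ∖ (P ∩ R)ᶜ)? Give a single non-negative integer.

1

P ∩ R = {9,14}
Q ∩ (P ∩ R) = {9}
P ∖ (Q ∩ (P ∩ R)) = {4,5,6,14,16,20}
(P ∖ (Q ∩ (P ∩ R)))ᶜ = {7,8,9,10,11,12,13,15,17,18,19}
S ∪ P = {4,5,6,9,11,14,16,18,19,20}
(P ∩ R)ᶜ = {4,5,6,7,8,10,11,12,13,15,16,17,18,19,20}
(S ∪ P) ∖ (P ∩ R)ᶜ = {9,14}
(P ∖ (Q ∩ (P ∩ R)))ᶜ ∩ ((S ∪ P) ∖ (P ∩ R)ᶜ) = {9}
|(P ∖ (Q ∩ (P ∩ R)))ᶜ ∩ ((S ∪ P) ∖ (P ∩ R)ᶜ)| = 1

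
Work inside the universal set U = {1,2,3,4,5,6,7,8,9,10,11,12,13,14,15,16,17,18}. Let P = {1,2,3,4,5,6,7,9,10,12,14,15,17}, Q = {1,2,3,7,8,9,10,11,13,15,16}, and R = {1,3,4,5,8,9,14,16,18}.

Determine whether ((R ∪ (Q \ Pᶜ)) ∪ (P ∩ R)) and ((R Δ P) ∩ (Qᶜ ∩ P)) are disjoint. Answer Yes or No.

Pᶜ = {8,11,13,16,18}
Q \ Pᶜ = {1,2,3,7,9,10,15}
R ∪ (Q \ Pᶜ) = {1,2,3,4,5,7,8,9,10,14,15,16,18}
P ∩ R = {1,3,4,5,9,14}
(R ∪ (Q \ Pᶜ)) ∪ (P ∩ R) = {1,2,3,4,5,7,8,9,10,14,15,16,18}
R Δ P = {2,6,7,8,10,12,15,16,17,18}
Qᶜ = {4,5,6,12,14,17,18}
Qᶜ ∩ P = {4,5,6,12,14,17}
(R Δ P) ∩ (Qᶜ ∩ P) = {6,12,17}
{1,2,3,4,5,7,8,9,10,14,15,16,18} and {6,12,17} share no elements.

Yes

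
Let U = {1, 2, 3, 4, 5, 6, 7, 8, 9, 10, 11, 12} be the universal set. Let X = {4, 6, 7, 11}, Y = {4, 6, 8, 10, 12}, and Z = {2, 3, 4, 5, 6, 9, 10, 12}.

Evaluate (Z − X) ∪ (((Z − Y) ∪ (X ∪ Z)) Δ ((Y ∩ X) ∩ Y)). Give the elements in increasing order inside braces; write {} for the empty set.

Z − X = {2, 3, 5, 9, 10, 12}
Z − Y = {2, 3, 5, 9}
X ∪ Z = {2, 3, 4, 5, 6, 7, 9, 10, 11, 12}
(Z − Y) ∪ (X ∪ Z) = {2, 3, 4, 5, 6, 7, 9, 10, 11, 12}
Y ∩ X = {4, 6}
(Y ∩ X) ∩ Y = {4, 6}
((Z − Y) ∪ (X ∪ Z)) Δ ((Y ∩ X) ∩ Y) = {2, 3, 5, 7, 9, 10, 11, 12}
(Z − X) ∪ (((Z − Y) ∪ (X ∪ Z)) Δ ((Y ∩ X) ∩ Y)) = {2, 3, 5, 7, 9, 10, 11, 12}

{2, 3, 5, 7, 9, 10, 11, 12}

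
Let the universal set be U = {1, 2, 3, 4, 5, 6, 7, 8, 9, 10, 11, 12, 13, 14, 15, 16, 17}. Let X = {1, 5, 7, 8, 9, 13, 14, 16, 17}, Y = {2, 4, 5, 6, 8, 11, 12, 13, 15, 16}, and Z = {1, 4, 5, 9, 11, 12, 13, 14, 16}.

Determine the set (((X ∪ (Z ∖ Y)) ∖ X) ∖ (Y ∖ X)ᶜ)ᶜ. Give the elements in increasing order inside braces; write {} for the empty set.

{1, 2, 3, 4, 5, 6, 7, 8, 9, 10, 11, 12, 13, 14, 15, 16, 17}

Z ∖ Y = {1, 9, 14}
X ∪ (Z ∖ Y) = {1, 5, 7, 8, 9, 13, 14, 16, 17}
(X ∪ (Z ∖ Y)) ∖ X = {}
Y ∖ X = {2, 4, 6, 11, 12, 15}
(Y ∖ X)ᶜ = {1, 3, 5, 7, 8, 9, 10, 13, 14, 16, 17}
((X ∪ (Z ∖ Y)) ∖ X) ∖ (Y ∖ X)ᶜ = {}
(((X ∪ (Z ∖ Y)) ∖ X) ∖ (Y ∖ X)ᶜ)ᶜ = {1, 2, 3, 4, 5, 6, 7, 8, 9, 10, 11, 12, 13, 14, 15, 16, 17}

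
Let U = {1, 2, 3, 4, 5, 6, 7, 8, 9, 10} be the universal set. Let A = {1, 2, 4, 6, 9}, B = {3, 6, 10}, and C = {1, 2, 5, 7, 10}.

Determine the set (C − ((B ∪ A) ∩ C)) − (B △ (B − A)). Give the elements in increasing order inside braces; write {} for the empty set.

{5, 7}

B ∪ A = {1, 2, 3, 4, 6, 9, 10}
(B ∪ A) ∩ C = {1, 2, 10}
C − ((B ∪ A) ∩ C) = {5, 7}
B − A = {3, 10}
B △ (B − A) = {6}
(C − ((B ∪ A) ∩ C)) − (B △ (B − A)) = {5, 7}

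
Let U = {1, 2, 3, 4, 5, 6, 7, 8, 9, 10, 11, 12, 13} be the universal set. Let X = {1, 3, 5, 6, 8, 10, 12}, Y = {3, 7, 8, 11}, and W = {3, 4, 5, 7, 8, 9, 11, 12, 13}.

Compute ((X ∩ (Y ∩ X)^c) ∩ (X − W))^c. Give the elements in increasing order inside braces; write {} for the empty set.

{2, 3, 4, 5, 7, 8, 9, 11, 12, 13}

Y ∩ X = {3, 8}
(Y ∩ X)^c = {1, 2, 4, 5, 6, 7, 9, 10, 11, 12, 13}
X ∩ (Y ∩ X)^c = {1, 5, 6, 10, 12}
X − W = {1, 6, 10}
(X ∩ (Y ∩ X)^c) ∩ (X − W) = {1, 6, 10}
((X ∩ (Y ∩ X)^c) ∩ (X − W))^c = {2, 3, 4, 5, 7, 8, 9, 11, 12, 13}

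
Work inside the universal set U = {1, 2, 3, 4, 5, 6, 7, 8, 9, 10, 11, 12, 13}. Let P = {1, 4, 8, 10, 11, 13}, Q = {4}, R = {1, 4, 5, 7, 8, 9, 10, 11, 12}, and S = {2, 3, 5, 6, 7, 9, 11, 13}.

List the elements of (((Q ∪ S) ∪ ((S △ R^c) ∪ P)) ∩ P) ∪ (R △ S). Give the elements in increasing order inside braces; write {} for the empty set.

{1, 2, 3, 4, 6, 8, 10, 11, 12, 13}

Q ∪ S = {2, 3, 4, 5, 6, 7, 9, 11, 13}
R^c = {2, 3, 6, 13}
S △ R^c = {5, 7, 9, 11}
(S △ R^c) ∪ P = {1, 4, 5, 7, 8, 9, 10, 11, 13}
(Q ∪ S) ∪ ((S △ R^c) ∪ P) = {1, 2, 3, 4, 5, 6, 7, 8, 9, 10, 11, 13}
((Q ∪ S) ∪ ((S △ R^c) ∪ P)) ∩ P = {1, 4, 8, 10, 11, 13}
R △ S = {1, 2, 3, 4, 6, 8, 10, 12, 13}
(((Q ∪ S) ∪ ((S △ R^c) ∪ P)) ∩ P) ∪ (R △ S) = {1, 2, 3, 4, 6, 8, 10, 11, 12, 13}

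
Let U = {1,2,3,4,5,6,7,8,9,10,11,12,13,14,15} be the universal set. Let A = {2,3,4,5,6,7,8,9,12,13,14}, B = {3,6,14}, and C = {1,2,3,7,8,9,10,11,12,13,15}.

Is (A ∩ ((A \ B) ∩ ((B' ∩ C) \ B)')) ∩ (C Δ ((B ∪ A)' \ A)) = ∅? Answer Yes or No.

A \ B = {2,4,5,7,8,9,12,13}
B' = {1,2,4,5,7,8,9,10,11,12,13,15}
B' ∩ C = {1,2,7,8,9,10,11,12,13,15}
(B' ∩ C) \ B = {1,2,7,8,9,10,11,12,13,15}
((B' ∩ C) \ B)' = {3,4,5,6,14}
(A \ B) ∩ ((B' ∩ C) \ B)' = {4,5}
A ∩ ((A \ B) ∩ ((B' ∩ C) \ B)') = {4,5}
B ∪ A = {2,3,4,5,6,7,8,9,12,13,14}
(B ∪ A)' = {1,10,11,15}
(B ∪ A)' \ A = {1,10,11,15}
C Δ ((B ∪ A)' \ A) = {2,3,7,8,9,12,13}
{4,5} and {2,3,7,8,9,12,13} share no elements.

Yes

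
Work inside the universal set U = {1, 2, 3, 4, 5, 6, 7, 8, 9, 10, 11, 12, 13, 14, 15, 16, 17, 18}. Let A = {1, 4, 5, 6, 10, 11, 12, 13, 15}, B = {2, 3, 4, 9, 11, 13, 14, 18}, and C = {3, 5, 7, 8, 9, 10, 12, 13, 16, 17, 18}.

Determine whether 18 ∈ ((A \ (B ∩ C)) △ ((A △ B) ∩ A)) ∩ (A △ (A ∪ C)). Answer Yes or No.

No

18 ∈ B and 18 ∈ C, so 18 ∈ B ∩ C
18 ∉ A and 18 ∈ (B ∩ C), so 18 ∉ A \ (B ∩ C)
18 ∉ A and 18 ∈ B, so 18 ∈ A △ B
18 ∈ (A △ B) and 18 ∉ A, so 18 ∉ (A △ B) ∩ A
18 ∉ (A \ (B ∩ C)) and 18 ∉ ((A △ B) ∩ A), so 18 ∉ (A \ (B ∩ C)) △ ((A △ B) ∩ A)
18 ∉ A and 18 ∈ C, so 18 ∈ A ∪ C
18 ∉ A and 18 ∈ (A ∪ C), so 18 ∈ A △ (A ∪ C)
18 ∉ ((A \ (B ∩ C)) △ ((A △ B) ∩ A)) and 18 ∈ (A △ (A ∪ C)), so 18 ∉ ((A \ (B ∩ C)) △ ((A △ B) ∩ A)) ∩ (A △ (A ∪ C))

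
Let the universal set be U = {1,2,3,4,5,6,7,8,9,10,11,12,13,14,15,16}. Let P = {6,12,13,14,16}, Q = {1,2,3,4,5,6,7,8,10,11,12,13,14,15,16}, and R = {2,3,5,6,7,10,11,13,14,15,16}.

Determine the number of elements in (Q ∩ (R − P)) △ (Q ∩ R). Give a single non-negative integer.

4

R − P = {2,3,5,7,10,11,15}
Q ∩ (R − P) = {2,3,5,7,10,11,15}
Q ∩ R = {2,3,5,6,7,10,11,13,14,15,16}
(Q ∩ (R − P)) △ (Q ∩ R) = {6,13,14,16}
|(Q ∩ (R − P)) △ (Q ∩ R)| = 4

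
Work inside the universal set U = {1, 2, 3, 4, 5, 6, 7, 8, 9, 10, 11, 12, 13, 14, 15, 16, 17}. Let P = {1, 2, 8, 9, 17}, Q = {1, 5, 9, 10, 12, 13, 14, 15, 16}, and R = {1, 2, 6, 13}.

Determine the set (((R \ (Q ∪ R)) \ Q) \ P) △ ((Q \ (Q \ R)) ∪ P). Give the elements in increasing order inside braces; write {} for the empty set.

{1, 2, 8, 9, 13, 17}

Q ∪ R = {1, 2, 5, 6, 9, 10, 12, 13, 14, 15, 16}
R \ (Q ∪ R) = {}
(R \ (Q ∪ R)) \ Q = {}
((R \ (Q ∪ R)) \ Q) \ P = {}
Q \ R = {5, 9, 10, 12, 14, 15, 16}
Q \ (Q \ R) = {1, 13}
(Q \ (Q \ R)) ∪ P = {1, 2, 8, 9, 13, 17}
(((R \ (Q ∪ R)) \ Q) \ P) △ ((Q \ (Q \ R)) ∪ P) = {1, 2, 8, 9, 13, 17}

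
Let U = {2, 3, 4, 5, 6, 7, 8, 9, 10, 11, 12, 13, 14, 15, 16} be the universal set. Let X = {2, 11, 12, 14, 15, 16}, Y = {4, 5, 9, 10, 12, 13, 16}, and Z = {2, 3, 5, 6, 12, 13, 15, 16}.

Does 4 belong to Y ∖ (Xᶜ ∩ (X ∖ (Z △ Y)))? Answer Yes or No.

Yes

4 ∉ X, so 4 ∈ Xᶜ
4 ∉ Z and 4 ∈ Y, so 4 ∈ Z △ Y
4 ∉ X and 4 ∈ (Z △ Y), so 4 ∉ X ∖ (Z △ Y)
4 ∈ Xᶜ and 4 ∉ (X ∖ (Z △ Y)), so 4 ∉ Xᶜ ∩ (X ∖ (Z △ Y))
4 ∈ Y and 4 ∉ (Xᶜ ∩ (X ∖ (Z △ Y))), so 4 ∈ Y ∖ (Xᶜ ∩ (X ∖ (Z △ Y)))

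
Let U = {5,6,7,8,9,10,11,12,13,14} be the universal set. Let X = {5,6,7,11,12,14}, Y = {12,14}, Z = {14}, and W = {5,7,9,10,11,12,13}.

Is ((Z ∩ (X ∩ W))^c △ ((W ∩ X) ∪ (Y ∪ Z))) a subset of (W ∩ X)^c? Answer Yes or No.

X ∩ W = {5,7,11,12}
Z ∩ (X ∩ W) = {}
(Z ∩ (X ∩ W))^c = {5,6,7,8,9,10,11,12,13,14}
W ∩ X = {5,7,11,12}
Y ∪ Z = {12,14}
(W ∩ X) ∪ (Y ∪ Z) = {5,7,11,12,14}
(Z ∩ (X ∩ W))^c △ ((W ∩ X) ∪ (Y ∪ Z)) = {6,8,9,10,13}
(W ∩ X)^c = {6,8,9,10,13,14}
Every element of {6,8,9,10,13} is in {6,8,9,10,13,14}, so (Z ∩ (X ∩ W))^c △ ((W ∩ X) ∪ (Y ∪ Z)) ⊆ (W ∩ X)^c.

Yes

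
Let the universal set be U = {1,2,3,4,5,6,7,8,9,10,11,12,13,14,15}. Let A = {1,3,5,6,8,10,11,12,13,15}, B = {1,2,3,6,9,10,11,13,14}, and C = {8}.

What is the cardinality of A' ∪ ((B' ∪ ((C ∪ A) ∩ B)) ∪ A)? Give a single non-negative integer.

15

A' = {2,4,7,9,14}
B' = {4,5,7,8,12,15}
C ∪ A = {1,3,5,6,8,10,11,12,13,15}
(C ∪ A) ∩ B = {1,3,6,10,11,13}
B' ∪ ((C ∪ A) ∩ B) = {1,3,4,5,6,7,8,10,11,12,13,15}
(B' ∪ ((C ∪ A) ∩ B)) ∪ A = {1,3,4,5,6,7,8,10,11,12,13,15}
A' ∪ ((B' ∪ ((C ∪ A) ∩ B)) ∪ A) = {1,2,3,4,5,6,7,8,9,10,11,12,13,14,15}
|A' ∪ ((B' ∪ ((C ∪ A) ∩ B)) ∪ A)| = 15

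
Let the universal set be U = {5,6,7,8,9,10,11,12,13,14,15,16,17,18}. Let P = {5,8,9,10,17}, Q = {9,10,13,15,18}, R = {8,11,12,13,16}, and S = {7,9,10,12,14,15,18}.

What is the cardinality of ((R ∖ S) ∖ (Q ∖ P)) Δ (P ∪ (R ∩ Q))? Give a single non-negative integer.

7

R ∖ S = {8,11,13,16}
Q ∖ P = {13,15,18}
(R ∖ S) ∖ (Q ∖ P) = {8,11,16}
R ∩ Q = {13}
P ∪ (R ∩ Q) = {5,8,9,10,13,17}
((R ∖ S) ∖ (Q ∖ P)) Δ (P ∪ (R ∩ Q)) = {5,9,10,11,13,16,17}
|((R ∖ S) ∖ (Q ∖ P)) Δ (P ∪ (R ∩ Q))| = 7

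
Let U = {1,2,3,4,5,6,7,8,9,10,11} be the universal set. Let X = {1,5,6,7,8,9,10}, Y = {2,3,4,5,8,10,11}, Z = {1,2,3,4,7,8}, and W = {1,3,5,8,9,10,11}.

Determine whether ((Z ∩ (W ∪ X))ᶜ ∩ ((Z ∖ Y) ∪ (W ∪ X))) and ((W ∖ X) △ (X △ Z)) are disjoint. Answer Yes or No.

W ∪ X = {1,3,5,6,7,8,9,10,11}
Z ∩ (W ∪ X) = {1,3,7,8}
(Z ∩ (W ∪ X))ᶜ = {2,4,5,6,9,10,11}
Z ∖ Y = {1,7}
(Z ∖ Y) ∪ (W ∪ X) = {1,3,5,6,7,8,9,10,11}
(Z ∩ (W ∪ X))ᶜ ∩ ((Z ∖ Y) ∪ (W ∪ X)) = {5,6,9,10,11}
W ∖ X = {3,11}
X △ Z = {2,3,4,5,6,9,10}
(W ∖ X) △ (X △ Z) = {2,4,5,6,9,10,11}
5 lies in both, so they are not disjoint.

No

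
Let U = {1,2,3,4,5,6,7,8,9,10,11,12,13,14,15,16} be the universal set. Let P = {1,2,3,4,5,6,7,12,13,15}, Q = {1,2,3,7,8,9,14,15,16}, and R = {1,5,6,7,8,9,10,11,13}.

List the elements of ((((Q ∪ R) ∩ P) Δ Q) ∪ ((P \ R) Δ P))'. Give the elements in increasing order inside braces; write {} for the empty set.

Q ∪ R = {1,2,3,5,6,7,8,9,10,11,13,14,15,16}
(Q ∪ R) ∩ P = {1,2,3,5,6,7,13,15}
((Q ∪ R) ∩ P) Δ Q = {5,6,8,9,13,14,16}
P \ R = {2,3,4,12,15}
(P \ R) Δ P = {1,5,6,7,13}
(((Q ∪ R) ∩ P) Δ Q) ∪ ((P \ R) Δ P) = {1,5,6,7,8,9,13,14,16}
((((Q ∪ R) ∩ P) Δ Q) ∪ ((P \ R) Δ P))' = {2,3,4,10,11,12,15}

{2,3,4,10,11,12,15}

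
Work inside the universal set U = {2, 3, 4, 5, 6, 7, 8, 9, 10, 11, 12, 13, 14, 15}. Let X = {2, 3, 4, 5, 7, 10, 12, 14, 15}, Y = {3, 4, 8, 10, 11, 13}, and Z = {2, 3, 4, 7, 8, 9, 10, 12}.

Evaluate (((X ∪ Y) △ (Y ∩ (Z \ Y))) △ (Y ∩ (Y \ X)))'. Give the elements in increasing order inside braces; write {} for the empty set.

X ∪ Y = {2, 3, 4, 5, 7, 8, 10, 11, 12, 13, 14, 15}
Z \ Y = {2, 7, 9, 12}
Y ∩ (Z \ Y) = {}
(X ∪ Y) △ (Y ∩ (Z \ Y)) = {2, 3, 4, 5, 7, 8, 10, 11, 12, 13, 14, 15}
Y \ X = {8, 11, 13}
Y ∩ (Y \ X) = {8, 11, 13}
((X ∪ Y) △ (Y ∩ (Z \ Y))) △ (Y ∩ (Y \ X)) = {2, 3, 4, 5, 7, 10, 12, 14, 15}
(((X ∪ Y) △ (Y ∩ (Z \ Y))) △ (Y ∩ (Y \ X)))' = {6, 8, 9, 11, 13}

{6, 8, 9, 11, 13}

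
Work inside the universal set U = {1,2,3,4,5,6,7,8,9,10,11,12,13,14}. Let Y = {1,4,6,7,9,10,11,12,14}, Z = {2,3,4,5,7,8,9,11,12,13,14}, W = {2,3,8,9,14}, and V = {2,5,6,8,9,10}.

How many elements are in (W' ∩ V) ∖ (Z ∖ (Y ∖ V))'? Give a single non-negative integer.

1

W' = {1,4,5,6,7,10,11,12,13}
W' ∩ V = {5,6,10}
Y ∖ V = {1,4,7,11,12,14}
Z ∖ (Y ∖ V) = {2,3,5,8,9,13}
(Z ∖ (Y ∖ V))' = {1,4,6,7,10,11,12,14}
(W' ∩ V) ∖ (Z ∖ (Y ∖ V))' = {5}
|(W' ∩ V) ∖ (Z ∖ (Y ∖ V))'| = 1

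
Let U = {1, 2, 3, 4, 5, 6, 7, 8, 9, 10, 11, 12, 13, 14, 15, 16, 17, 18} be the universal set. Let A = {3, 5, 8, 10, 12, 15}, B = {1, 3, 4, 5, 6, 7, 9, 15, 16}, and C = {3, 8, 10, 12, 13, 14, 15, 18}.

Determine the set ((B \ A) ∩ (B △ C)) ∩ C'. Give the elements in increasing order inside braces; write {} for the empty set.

B \ A = {1, 4, 6, 7, 9, 16}
B △ C = {1, 4, 5, 6, 7, 8, 9, 10, 12, 13, 14, 16, 18}
(B \ A) ∩ (B △ C) = {1, 4, 6, 7, 9, 16}
C' = {1, 2, 4, 5, 6, 7, 9, 11, 16, 17}
((B \ A) ∩ (B △ C)) ∩ C' = {1, 4, 6, 7, 9, 16}

{1, 4, 6, 7, 9, 16}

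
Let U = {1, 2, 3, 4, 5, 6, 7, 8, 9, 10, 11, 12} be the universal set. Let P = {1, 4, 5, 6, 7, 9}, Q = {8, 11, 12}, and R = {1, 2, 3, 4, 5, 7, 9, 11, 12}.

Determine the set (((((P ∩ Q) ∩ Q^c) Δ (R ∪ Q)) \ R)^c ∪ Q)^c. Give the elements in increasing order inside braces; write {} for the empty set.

P ∩ Q = {}
Q^c = {1, 2, 3, 4, 5, 6, 7, 9, 10}
(P ∩ Q) ∩ Q^c = {}
R ∪ Q = {1, 2, 3, 4, 5, 7, 8, 9, 11, 12}
((P ∩ Q) ∩ Q^c) Δ (R ∪ Q) = {1, 2, 3, 4, 5, 7, 8, 9, 11, 12}
(((P ∩ Q) ∩ Q^c) Δ (R ∪ Q)) \ R = {8}
((((P ∩ Q) ∩ Q^c) Δ (R ∪ Q)) \ R)^c = {1, 2, 3, 4, 5, 6, 7, 9, 10, 11, 12}
((((P ∩ Q) ∩ Q^c) Δ (R ∪ Q)) \ R)^c ∪ Q = {1, 2, 3, 4, 5, 6, 7, 8, 9, 10, 11, 12}
(((((P ∩ Q) ∩ Q^c) Δ (R ∪ Q)) \ R)^c ∪ Q)^c = {}

{}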